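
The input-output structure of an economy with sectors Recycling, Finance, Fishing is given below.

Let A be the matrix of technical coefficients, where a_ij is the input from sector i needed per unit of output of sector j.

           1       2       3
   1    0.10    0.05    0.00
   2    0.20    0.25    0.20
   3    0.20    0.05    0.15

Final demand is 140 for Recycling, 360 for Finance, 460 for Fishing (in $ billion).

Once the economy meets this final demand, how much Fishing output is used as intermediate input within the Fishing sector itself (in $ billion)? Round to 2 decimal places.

I − A =
  [   0.90    -0.05     0.00]
  [  -0.20     0.75    -0.20]
  [  -0.20    -0.05     0.85]
Cofactors of I−A, C_ij = (−1)^(i+j)·(minor ij) (rows/columns in the sector order above):
  C_11 = (0.75)(0.85) − (-0.20)(-0.05) = 0.6275
  C_12 = −[(-0.20)(0.85) − (-0.20)(-0.20)] = 0.2100
  C_13 = (-0.20)(-0.05) − (0.75)(-0.20) = 0.1600
  C_21 = −[(-0.05)(0.85) − (0.00)(-0.05)] = 0.0425
  C_22 = (0.90)(0.85) − (0.00)(-0.20) = 0.7650
  C_23 = −[(0.90)(-0.05) − (-0.05)(-0.20)] = 0.0550
  C_31 = (-0.05)(-0.20) − (0.00)(0.75) = 0.0100
  C_32 = −[(0.90)(-0.20) − (0.00)(-0.20)] = 0.1800
  C_33 = (0.90)(0.75) − (-0.05)(-0.20) = 0.6650
det(I−A) = Σ_j (I−A)_1j·C_1j = (0.90)(0.6275) + (-0.05)(0.2100) + (0.00)(0.1600) = 0.55425
adj(I−A) = Cᵀ =
  [ 0.6275   0.0425   0.0100]
  [ 0.2100   0.7650   0.1800]
  [ 0.1600   0.0550   0.6650]
(I − A)⁻¹ = adj(I−A) / det(I−A) ≈
  [   1.1322     0.0767     0.0180]
  [   0.3789     1.3802     0.3248]
  [   0.2887     0.0992     1.1998]
First solve x = (I − A)⁻¹ d = adj(I−A)·d / det(I−A); in particular x_3 = (0.1600·140 + 0.0550·360 + 0.6650·460) / 0.55425 = 348.10 / 0.55425 ≈ 628.0559.
Intermediate flow from 3 to 3: z_33 = a_33 · x_3 = 0.15 × 348.10 / 0.55425 = 52.215 / 0.55425 ≈ 94.21.

z_33 = 94.21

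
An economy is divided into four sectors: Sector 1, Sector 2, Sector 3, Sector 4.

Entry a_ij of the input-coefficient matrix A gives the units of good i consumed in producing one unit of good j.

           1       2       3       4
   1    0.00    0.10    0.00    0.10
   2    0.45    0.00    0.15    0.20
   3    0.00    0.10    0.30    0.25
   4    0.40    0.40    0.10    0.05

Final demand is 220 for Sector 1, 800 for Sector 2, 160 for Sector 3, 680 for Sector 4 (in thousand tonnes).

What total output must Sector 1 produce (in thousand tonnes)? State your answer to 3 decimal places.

I − A =
  [   1.00    -0.10     0.00    -0.10]
  [  -0.45     1.00    -0.15    -0.20]
  [   0.00    -0.10     0.70    -0.25]
  [  -0.40    -0.40    -0.10     0.95]
Compute the cofactors C_ij = (−1)^(i+j)·(3×3 minor ij) of I−A; the adjugate is their transpose:
adj(I−A) = Cᵀ =
  [ 0.55275   0.09300   0.03225   0.08625]
  [ 0.35900   0.61200   0.16100   0.20900]
  [ 0.19575   0.20100   0.76125   0.26325]
  [ 0.40450   0.31800   0.16150   0.65350]
det(I−A) = Σ_j (I−A)_1j·C_1j = (1.00)(0.55275) + (-0.10)(0.35900) + (0.00)(0.19575) + (-0.10)(0.40450) = 0.4764
(I − A)⁻¹ = adj(I−A) / det(I−A) ≈
  [   1.1603     0.1952     0.0677     0.1810]
  [   0.7536     1.2846     0.3380     0.4387]
  [   0.4109     0.4219     1.5979     0.5526]
  [   0.8491     0.6675     0.3390     1.3717]
x = (I − A)⁻¹ d = adj(I−A)·d / det(I−A), with det(I−A) = 0.4764:
  x_1 = (0.55275·220 + 0.09300·800 + 0.03225·160 + 0.08625·680) / 0.4764 = 259.815 / 0.4764 ≈ 545.372
  x_2 = (0.35900·220 + 0.61200·800 + 0.16100·160 + 0.20900·680) / 0.4764 = 736.46 / 0.4764 ≈ 1545.886
  x_3 = (0.19575·220 + 0.20100·800 + 0.76125·160 + 0.26325·680) / 0.4764 = 504.675 / 0.4764 ≈ 1059.351
  x_4 = (0.40450·220 + 0.31800·800 + 0.16150·160 + 0.65350·680) / 0.4764 = 813.61 / 0.4764 ≈ 1707.830

x_1 = 545.372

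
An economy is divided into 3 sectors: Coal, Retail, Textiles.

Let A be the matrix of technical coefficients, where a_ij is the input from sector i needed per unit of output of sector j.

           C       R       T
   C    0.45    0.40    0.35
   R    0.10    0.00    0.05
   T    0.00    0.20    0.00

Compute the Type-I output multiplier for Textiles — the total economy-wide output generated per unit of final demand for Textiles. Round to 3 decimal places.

I − A =
  [   0.55    -0.40    -0.35]
  [  -0.10     1.00    -0.05]
  [   0.00    -0.20     1.00]
Cofactors of I−A, C_ij = (−1)^(i+j)·(minor ij) (rows/columns in the sector order above):
  C_11 = (1.00)(1.00) − (-0.05)(-0.20) = 0.9900
  C_12 = −[(-0.10)(1.00) − (-0.05)(0.00)] = 0.1000
  C_13 = (-0.10)(-0.20) − (1.00)(0.00) = 0.0200
  C_21 = −[(-0.40)(1.00) − (-0.35)(-0.20)] = 0.4700
  C_22 = (0.55)(1.00) − (-0.35)(0.00) = 0.5500
  C_23 = −[(0.55)(-0.20) − (-0.40)(0.00)] = 0.1100
  C_31 = (-0.40)(-0.05) − (-0.35)(1.00) = 0.3700
  C_32 = −[(0.55)(-0.05) − (-0.35)(-0.10)] = 0.0625
  C_33 = (0.55)(1.00) − (-0.40)(-0.10) = 0.5100
det(I−A) = Σ_j (I−A)_1j·C_1j = (0.55)(0.9900) + (-0.40)(0.1000) + (-0.35)(0.0200) = 0.4975
adj(I−A) = Cᵀ =
  [ 0.9900   0.4700   0.3700]
  [ 0.1000   0.5500   0.0625]
  [ 0.0200   0.1100   0.5100]
(I − A)⁻¹ = adj(I−A) / det(I−A) ≈
  [   1.9899     0.9447     0.7437]
  [   0.2010     1.1055     0.1256]
  [   0.0402     0.2211     1.0251]
The output multiplier for sector j is the column-j sum of the Leontief inverse (I − A)⁻¹ = adj(I−A) / det(I−A).
Column T of adj(I−A): (0.3700, 0.0625, 0.5100); det(I−A) = 0.4975.
m_T = (0.3700 + 0.0625 + 0.5100) / 0.4975 = 0.9425 / 0.4975 ≈ 1.894.

m_T = 1.894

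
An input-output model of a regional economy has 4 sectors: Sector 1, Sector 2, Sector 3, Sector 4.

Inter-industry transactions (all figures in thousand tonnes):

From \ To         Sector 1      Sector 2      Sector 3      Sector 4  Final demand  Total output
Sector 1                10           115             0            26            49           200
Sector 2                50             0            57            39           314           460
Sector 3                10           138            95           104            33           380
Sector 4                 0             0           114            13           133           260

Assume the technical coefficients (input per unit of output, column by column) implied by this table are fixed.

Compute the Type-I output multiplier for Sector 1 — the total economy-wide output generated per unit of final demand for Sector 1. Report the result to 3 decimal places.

m_1 = 1.823

Technical coefficients a_ij = z_ij / X_j:
  a_11 = 10/200 = 0.05, a_21 = 50/200 = 0.25, a_31 = 10/200 = 0.05, a_41 = 0/200 = 0.00
  a_12 = 115/460 = 0.25, a_22 = 0/460 = 0.00, a_32 = 138/460 = 0.30, a_42 = 0/460 = 0.00
  a_13 = 0/380 = 0.00, a_23 = 57/380 = 0.15, a_33 = 95/380 = 0.25, a_43 = 114/380 = 0.30
  a_14 = 26/260 = 0.10, a_24 = 39/260 = 0.15, a_34 = 104/260 = 0.40, a_44 = 13/260 = 0.05
I − A =
  [   0.95    -0.25     0.00    -0.10]
  [  -0.25     1.00    -0.15    -0.15]
  [  -0.05    -0.30     0.75    -0.40]
  [   0.00     0.00    -0.30     0.95]
Compute the cofactors C_ij = (−1)^(i+j)·(3×3 minor ij) of I−A; the adjugate is their transpose:
adj(I−A) = Cᵀ =
  [ 0.536250   0.157125   0.076875   0.113625]
  [ 0.157500   0.561375   0.185625   0.183375]
  [ 0.118750   0.282625   0.843125   0.412125]
  [ 0.037500   0.089250   0.266250   0.621000]
det(I−A) = Σ_j (I−A)_1j·C_1j = (0.95)(0.536250) + (-0.25)(0.157500) + (0.00)(0.118750) + (-0.10)(0.037500) = 0.4663125
(I − A)⁻¹ = adj(I−A) / det(I−A) ≈
  [   1.1500     0.3370     0.1649     0.2437]
  [   0.3378     1.2039     0.3981     0.3932]
  [   0.2547     0.6061     1.8081     0.8838]
  [   0.0804     0.1914     0.5710     1.3317]
The output multiplier for sector j is the column-j sum of the Leontief inverse (I − A)⁻¹ = adj(I−A) / det(I−A).
Column 1 of adj(I−A): (0.536250, 0.157500, 0.118750, 0.037500); det(I−A) = 0.4663125.
m_1 = (0.536250 + 0.157500 + 0.118750 + 0.037500) / 0.4663125 = 0.85 / 0.4663125 ≈ 1.823.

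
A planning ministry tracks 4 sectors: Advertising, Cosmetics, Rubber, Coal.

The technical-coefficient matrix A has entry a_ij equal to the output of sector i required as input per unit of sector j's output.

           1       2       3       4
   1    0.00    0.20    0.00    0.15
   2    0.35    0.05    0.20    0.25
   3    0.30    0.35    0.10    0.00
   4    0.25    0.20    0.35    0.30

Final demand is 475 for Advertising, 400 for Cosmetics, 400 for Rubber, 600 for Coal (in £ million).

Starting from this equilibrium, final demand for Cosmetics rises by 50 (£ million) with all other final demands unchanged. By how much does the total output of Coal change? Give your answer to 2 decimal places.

Δx_4 = 53.75

I − A =
  [   1.00    -0.20     0.00    -0.15]
  [  -0.35     0.95    -0.20    -0.25]
  [  -0.30    -0.35     0.90     0.00]
  [  -0.25    -0.20    -0.35     0.70]
Compute the cofactors C_ij = (−1)^(i+j)·(3×3 minor ij) of I−A; the adjugate is their transpose:
adj(I−A) = Cᵀ =
  [ 0.473875   0.171375   0.101375   0.162750]
  [ 0.345000   0.580500   0.238375   0.281250]
  [ 0.292125   0.282875   0.507375   0.163625]
  [ 0.413875   0.368500   0.358000   0.710000]
det(I−A) = Σ_j (I−A)_1j·C_1j = (1.00)(0.473875) + (-0.20)(0.345000) + (0.00)(0.292125) + (-0.15)(0.413875) = 0.34279375
(I − A)⁻¹ = adj(I−A) / det(I−A) ≈
  [   1.3824     0.4999     0.2957     0.4748]
  [   1.0064     1.6934     0.6954     0.8205]
  [   0.8522     0.8252     1.4801     0.4773]
  [   1.2074     1.0750     1.0444     2.0712]
Δx = (I − A)⁻¹ Δd with Δd having +50 in the Cosmetics component and 0 elsewhere.
So Δx_4 = L_42 · (+50), where L_42 = adj(I−A)_42 / det(I−A) = 0.368500 / 0.34279375.
Δx_4 = 0.368500 × (+50) / 0.34279375 = 18.425 / 0.34279375 ≈ 53.75.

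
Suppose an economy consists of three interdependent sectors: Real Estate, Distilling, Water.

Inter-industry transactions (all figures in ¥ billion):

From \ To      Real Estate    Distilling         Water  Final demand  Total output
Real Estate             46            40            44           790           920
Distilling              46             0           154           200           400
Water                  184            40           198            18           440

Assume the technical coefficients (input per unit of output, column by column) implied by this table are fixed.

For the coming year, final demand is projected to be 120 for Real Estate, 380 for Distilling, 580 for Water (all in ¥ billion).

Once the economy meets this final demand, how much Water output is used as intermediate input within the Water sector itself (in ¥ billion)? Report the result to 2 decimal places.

z_WW = 604.31

Technical coefficients a_ij = z_ij / X_j:
  a_RR = 46/920 = 0.05, a_DR = 46/920 = 0.05, a_WR = 184/920 = 0.20
  a_RD = 40/400 = 0.10, a_DD = 0/400 = 0.00, a_WD = 40/400 = 0.10
  a_RW = 44/440 = 0.10, a_DW = 154/440 = 0.35, a_WW = 198/440 = 0.45
I − A =
  [   0.95    -0.10    -0.10]
  [  -0.05     1.00    -0.35]
  [  -0.20    -0.10     0.55]
Cofactors of I−A, C_ij = (−1)^(i+j)·(minor ij) (rows/columns in the sector order above):
  C_11 = (1.00)(0.55) − (-0.35)(-0.10) = 0.5150
  C_12 = −[(-0.05)(0.55) − (-0.35)(-0.20)] = 0.0975
  C_13 = (-0.05)(-0.10) − (1.00)(-0.20) = 0.2050
  C_21 = −[(-0.10)(0.55) − (-0.10)(-0.10)] = 0.0650
  C_22 = (0.95)(0.55) − (-0.10)(-0.20) = 0.5025
  C_23 = −[(0.95)(-0.10) − (-0.10)(-0.20)] = 0.1150
  C_31 = (-0.10)(-0.35) − (-0.10)(1.00) = 0.1350
  C_32 = −[(0.95)(-0.35) − (-0.10)(-0.05)] = 0.3375
  C_33 = (0.95)(1.00) − (-0.10)(-0.05) = 0.9450
det(I−A) = Σ_j (I−A)_1j·C_1j = (0.95)(0.5150) + (-0.10)(0.0975) + (-0.10)(0.2050) = 0.4590
adj(I−A) = Cᵀ =
  [ 0.5150   0.0650   0.1350]
  [ 0.0975   0.5025   0.3375]
  [ 0.2050   0.1150   0.9450]
(I − A)⁻¹ = adj(I−A) / det(I−A) ≈
  [   1.1220     0.1416     0.2941]
  [   0.2124     1.0948     0.7353]
  [   0.4466     0.2505     2.0588]
First solve x = (I − A)⁻¹ d = adj(I−A)·d / det(I−A); in particular x_W = (0.2050·120 + 0.1150·380 + 0.9450·580) / 0.4590 = 616.40 / 0.4590 ≈ 1342.9194.
Intermediate flow from W to W: z_WW = a_WW · x_W = 0.45 × 616.40 / 0.4590 = 277.38 / 0.4590 ≈ 604.31.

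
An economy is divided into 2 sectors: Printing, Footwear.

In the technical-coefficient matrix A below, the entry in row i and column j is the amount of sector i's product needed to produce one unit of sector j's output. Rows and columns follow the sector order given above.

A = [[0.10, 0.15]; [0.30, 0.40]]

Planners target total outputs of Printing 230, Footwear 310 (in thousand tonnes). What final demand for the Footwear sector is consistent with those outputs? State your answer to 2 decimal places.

d_2 = 117.00

I − A =
  [   0.90    -0.15]
  [  -0.30     0.60]
d = (I − A) x:
  d_1 = (+0.90)·230 + (-0.15)·310 = 160.50
  d_2 = (-0.30)·230 + (+0.60)·310 = 117.00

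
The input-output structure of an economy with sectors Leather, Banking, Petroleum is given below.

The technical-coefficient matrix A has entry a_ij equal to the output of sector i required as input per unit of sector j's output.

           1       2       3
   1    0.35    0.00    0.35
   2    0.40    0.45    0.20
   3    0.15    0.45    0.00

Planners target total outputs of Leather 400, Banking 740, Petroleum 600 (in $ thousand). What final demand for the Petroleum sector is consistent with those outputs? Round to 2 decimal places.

I − A =
  [   0.65     0.00    -0.35]
  [  -0.40     0.55    -0.20]
  [  -0.15    -0.45     1.00]
d = (I − A) x:
  d_1 = (+0.65)·400 + (+0.00)·740 + (-0.35)·600 = 50.00
  d_2 = (-0.40)·400 + (+0.55)·740 + (-0.20)·600 = 127.00
  d_3 = (-0.15)·400 + (-0.45)·740 + (+1.00)·600 = 207.00

d_3 = 207.00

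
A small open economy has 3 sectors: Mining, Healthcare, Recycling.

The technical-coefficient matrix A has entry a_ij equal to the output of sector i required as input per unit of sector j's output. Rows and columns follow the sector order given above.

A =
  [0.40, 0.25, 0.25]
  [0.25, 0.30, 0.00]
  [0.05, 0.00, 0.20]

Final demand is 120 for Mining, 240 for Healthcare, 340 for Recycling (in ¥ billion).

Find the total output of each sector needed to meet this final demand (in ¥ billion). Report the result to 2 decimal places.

x_M = 630.12, x_H = 567.90, x_R = 464.38

I − A =
  [   0.60    -0.25    -0.25]
  [  -0.25     0.70     0.00]
  [  -0.05     0.00     0.80]
Cofactors of I−A, C_ij = (−1)^(i+j)·(minor ij) (rows/columns in the sector order above):
  C_11 = (0.70)(0.80) − (0.00)(0.00) = 0.5600
  C_12 = −[(-0.25)(0.80) − (0.00)(-0.05)] = 0.2000
  C_13 = (-0.25)(0.00) − (0.70)(-0.05) = 0.0350
  C_21 = −[(-0.25)(0.80) − (-0.25)(0.00)] = 0.2000
  C_22 = (0.60)(0.80) − (-0.25)(-0.05) = 0.4675
  C_23 = −[(0.60)(0.00) − (-0.25)(-0.05)] = 0.0125
  C_31 = (-0.25)(0.00) − (-0.25)(0.70) = 0.1750
  C_32 = −[(0.60)(0.00) − (-0.25)(-0.25)] = 0.0625
  C_33 = (0.60)(0.70) − (-0.25)(-0.25) = 0.3575
det(I−A) = Σ_j (I−A)_1j·C_1j = (0.60)(0.5600) + (-0.25)(0.2000) + (-0.25)(0.0350) = 0.27725
adj(I−A) = Cᵀ =
  [ 0.5600   0.2000   0.1750]
  [ 0.2000   0.4675   0.0625]
  [ 0.0350   0.0125   0.3575]
(I − A)⁻¹ = adj(I−A) / det(I−A) ≈
  [   2.0198     0.7214     0.6312]
  [   0.7214     1.6862     0.2254]
  [   0.1262     0.0451     1.2894]
x = (I − A)⁻¹ d = adj(I−A)·d / det(I−A), with det(I−A) = 0.27725:
  x_M = (0.5600·120 + 0.2000·240 + 0.1750·340) / 0.27725 = 174.70 / 0.27725 ≈ 630.12
  x_H = (0.2000·120 + 0.4675·240 + 0.0625·340) / 0.27725 = 157.45 / 0.27725 ≈ 567.90
  x_R = (0.0350·120 + 0.0125·240 + 0.3575·340) / 0.27725 = 128.75 / 0.27725 ≈ 464.38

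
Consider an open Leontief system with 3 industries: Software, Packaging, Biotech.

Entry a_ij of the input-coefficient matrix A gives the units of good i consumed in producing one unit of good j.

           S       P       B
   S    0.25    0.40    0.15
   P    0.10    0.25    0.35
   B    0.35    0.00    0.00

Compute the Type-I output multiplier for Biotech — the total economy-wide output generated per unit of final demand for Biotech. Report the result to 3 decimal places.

m_B = 2.424

I − A =
  [   0.75    -0.40    -0.15]
  [  -0.10     0.75    -0.35]
  [  -0.35     0.00     1.00]
Cofactors of I−A, C_ij = (−1)^(i+j)·(minor ij) (rows/columns in the sector order above):
  C_11 = (0.75)(1.00) − (-0.35)(0.00) = 0.7500
  C_12 = −[(-0.10)(1.00) − (-0.35)(-0.35)] = 0.2225
  C_13 = (-0.10)(0.00) − (0.75)(-0.35) = 0.2625
  C_21 = −[(-0.40)(1.00) − (-0.15)(0.00)] = 0.4000
  C_22 = (0.75)(1.00) − (-0.15)(-0.35) = 0.6975
  C_23 = −[(0.75)(0.00) − (-0.40)(-0.35)] = 0.1400
  C_31 = (-0.40)(-0.35) − (-0.15)(0.75) = 0.2525
  C_32 = −[(0.75)(-0.35) − (-0.15)(-0.10)] = 0.2775
  C_33 = (0.75)(0.75) − (-0.40)(-0.10) = 0.5225
det(I−A) = Σ_j (I−A)_1j·C_1j = (0.75)(0.7500) + (-0.40)(0.2225) + (-0.15)(0.2625) = 0.434125
adj(I−A) = Cᵀ =
  [ 0.7500   0.4000   0.2525]
  [ 0.2225   0.6975   0.2775]
  [ 0.2625   0.1400   0.5225]
(I − A)⁻¹ = adj(I−A) / det(I−A) ≈
  [   1.7276     0.9214     0.5816]
  [   0.5125     1.6067     0.6392]
  [   0.6047     0.3225     1.2036]
The output multiplier for sector j is the column-j sum of the Leontief inverse (I − A)⁻¹ = adj(I−A) / det(I−A).
Column B of adj(I−A): (0.2525, 0.2775, 0.5225); det(I−A) = 0.434125.
m_B = (0.2525 + 0.2775 + 0.5225) / 0.434125 = 1.0525 / 0.434125 ≈ 2.424.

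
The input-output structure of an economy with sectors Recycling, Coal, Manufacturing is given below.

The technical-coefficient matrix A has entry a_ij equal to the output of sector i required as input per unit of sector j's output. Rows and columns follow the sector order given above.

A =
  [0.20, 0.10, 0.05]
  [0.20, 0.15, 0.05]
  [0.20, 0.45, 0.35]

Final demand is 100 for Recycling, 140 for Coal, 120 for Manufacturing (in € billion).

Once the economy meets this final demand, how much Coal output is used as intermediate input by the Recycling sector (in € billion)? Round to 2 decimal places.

I − A =
  [   0.80    -0.10    -0.05]
  [  -0.20     0.85    -0.05]
  [  -0.20    -0.45     0.65]
Cofactors of I−A, C_ij = (−1)^(i+j)·(minor ij) (rows/columns in the sector order above):
  C_11 = (0.85)(0.65) − (-0.05)(-0.45) = 0.5300
  C_12 = −[(-0.20)(0.65) − (-0.05)(-0.20)] = 0.1400
  C_13 = (-0.20)(-0.45) − (0.85)(-0.20) = 0.2600
  C_21 = −[(-0.10)(0.65) − (-0.05)(-0.45)] = 0.0875
  C_22 = (0.80)(0.65) − (-0.05)(-0.20) = 0.5100
  C_23 = −[(0.80)(-0.45) − (-0.10)(-0.20)] = 0.3800
  C_31 = (-0.10)(-0.05) − (-0.05)(0.85) = 0.0475
  C_32 = −[(0.80)(-0.05) − (-0.05)(-0.20)] = 0.0500
  C_33 = (0.80)(0.85) − (-0.10)(-0.20) = 0.6600
det(I−A) = Σ_j (I−A)_1j·C_1j = (0.80)(0.5300) + (-0.10)(0.1400) + (-0.05)(0.2600) = 0.3970
adj(I−A) = Cᵀ =
  [ 0.5300   0.0875   0.0475]
  [ 0.1400   0.5100   0.0500]
  [ 0.2600   0.3800   0.6600]
(I − A)⁻¹ = adj(I−A) / det(I−A) ≈
  [   1.3350     0.2204     0.1196]
  [   0.3526     1.2846     0.1259]
  [   0.6549     0.9572     1.6625]
First solve x = (I − A)⁻¹ d = adj(I−A)·d / det(I−A); in particular x_R = (0.5300·100 + 0.0875·140 + 0.0475·120) / 0.3970 = 70.95 / 0.3970 ≈ 178.7154.
Intermediate flow from C to R: z_CR = a_CR · x_R = 0.20 × 70.95 / 0.3970 = 14.19 / 0.3970 ≈ 35.74.

z_CR = 35.74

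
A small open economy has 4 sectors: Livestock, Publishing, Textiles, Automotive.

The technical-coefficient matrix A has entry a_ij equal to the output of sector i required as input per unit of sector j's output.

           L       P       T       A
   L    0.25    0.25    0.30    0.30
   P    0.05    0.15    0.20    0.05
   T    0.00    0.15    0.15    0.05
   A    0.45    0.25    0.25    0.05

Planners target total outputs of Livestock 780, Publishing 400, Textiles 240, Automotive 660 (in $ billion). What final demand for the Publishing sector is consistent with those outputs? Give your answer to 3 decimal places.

d_P = 220.000

I − A =
  [   0.75    -0.25    -0.30    -0.30]
  [  -0.05     0.85    -0.20    -0.05]
  [   0.00    -0.15     0.85    -0.05]
  [  -0.45    -0.25    -0.25     0.95]
d = (I − A) x:
  d_L = (+0.75)·780 + (-0.25)·400 + (-0.30)·240 + (-0.30)·660 = 215.000
  d_P = (-0.05)·780 + (+0.85)·400 + (-0.20)·240 + (-0.05)·660 = 220.000
  d_T = (+0.00)·780 + (-0.15)·400 + (+0.85)·240 + (-0.05)·660 = 111.000
  d_A = (-0.45)·780 + (-0.25)·400 + (-0.25)·240 + (+0.95)·660 = 116.000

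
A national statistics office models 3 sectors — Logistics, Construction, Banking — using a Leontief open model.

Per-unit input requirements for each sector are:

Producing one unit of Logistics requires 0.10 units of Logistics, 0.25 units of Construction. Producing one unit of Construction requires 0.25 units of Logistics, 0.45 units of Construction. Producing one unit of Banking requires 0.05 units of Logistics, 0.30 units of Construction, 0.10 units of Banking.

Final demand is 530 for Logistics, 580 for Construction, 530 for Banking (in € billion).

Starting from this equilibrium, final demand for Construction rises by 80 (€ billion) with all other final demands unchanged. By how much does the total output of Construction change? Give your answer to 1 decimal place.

Δx_C = 166.5

I − A =
  [   0.90    -0.25    -0.05]
  [  -0.25     0.55    -0.30]
  [   0.00     0.00     0.90]
Cofactors of I−A, C_ij = (−1)^(i+j)·(minor ij) (rows/columns in the sector order above):
  C_11 = (0.55)(0.90) − (-0.30)(0.00) = 0.4950
  C_12 = −[(-0.25)(0.90) − (-0.30)(0.00)] = 0.2250
  C_13 = (-0.25)(0.00) − (0.55)(0.00) = 0.0000
  C_21 = −[(-0.25)(0.90) − (-0.05)(0.00)] = 0.2250
  C_22 = (0.90)(0.90) − (-0.05)(0.00) = 0.8100
  C_23 = −[(0.90)(0.00) − (-0.25)(0.00)] = 0.0000
  C_31 = (-0.25)(-0.30) − (-0.05)(0.55) = 0.1025
  C_32 = −[(0.90)(-0.30) − (-0.05)(-0.25)] = 0.2825
  C_33 = (0.90)(0.55) − (-0.25)(-0.25) = 0.4325
det(I−A) = Σ_j (I−A)_1j·C_1j = (0.90)(0.4950) + (-0.25)(0.2250) + (-0.05)(0.0000) = 0.38925
adj(I−A) = Cᵀ =
  [ 0.4950   0.2250   0.1025]
  [ 0.2250   0.8100   0.2825]
  [ 0.0000   0.0000   0.4325]
(I − A)⁻¹ = adj(I−A) / det(I−A) ≈
  [   1.2717     0.5780     0.2633]
  [   0.5780     2.0809     0.7258]
  [   0.0000     0.0000     1.1111]
Δx = (I − A)⁻¹ Δd with Δd having +80 in the Construction component and 0 elsewhere.
So Δx_C = L_CC · (+80), where L_CC = adj(I−A)_CC / det(I−A) = 0.8100 / 0.38925.
Δx_C = 0.8100 × (+80) / 0.38925 = 64.80 / 0.38925 ≈ 166.5.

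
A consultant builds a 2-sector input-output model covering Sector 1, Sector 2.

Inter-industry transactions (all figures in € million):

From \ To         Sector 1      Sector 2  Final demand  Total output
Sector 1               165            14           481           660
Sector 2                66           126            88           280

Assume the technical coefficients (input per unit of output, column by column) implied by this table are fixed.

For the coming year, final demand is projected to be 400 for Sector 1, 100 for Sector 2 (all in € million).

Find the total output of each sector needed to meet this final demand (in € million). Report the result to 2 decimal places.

Technical coefficients a_ij = z_ij / X_j:
  a_11 = 165/660 = 0.25, a_21 = 66/660 = 0.10
  a_12 = 14/280 = 0.05, a_22 = 126/280 = 0.45
I − A =
  [   0.75    -0.05]
  [  -0.10     0.55]
det(I−A) = (0.75)(0.55) − (-0.05)(-0.10) = 0.4075
adj(I−A) = [[0.55, 0.05], [0.10, 0.75]]
(I − A)⁻¹ = adj(I−A) / det(I−A) ≈
  [   1.3497     0.1227]
  [   0.2454     1.8405]
x = (I − A)⁻¹ d = adj(I−A)·d / det(I−A), with det(I−A) = 0.4075:
  x_1 = (0.55·400 + 0.05·100) / 0.4075 = 225.00 / 0.4075 ≈ 552.15
  x_2 = (0.10·400 + 0.75·100) / 0.4075 = 115.00 / 0.4075 ≈ 282.21

x_1 = 552.15, x_2 = 282.21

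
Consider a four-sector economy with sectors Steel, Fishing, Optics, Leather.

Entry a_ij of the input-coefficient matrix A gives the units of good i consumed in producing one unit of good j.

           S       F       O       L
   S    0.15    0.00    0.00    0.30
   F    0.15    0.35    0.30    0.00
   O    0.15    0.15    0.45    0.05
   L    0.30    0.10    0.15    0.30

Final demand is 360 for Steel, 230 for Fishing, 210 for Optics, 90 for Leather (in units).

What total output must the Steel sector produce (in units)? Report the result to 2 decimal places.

x_S = 686.41

I − A =
  [   0.85     0.00     0.00    -0.30]
  [  -0.15     0.65    -0.30     0.00]
  [  -0.15    -0.15     0.55    -0.05]
  [  -0.30    -0.10    -0.15     0.70]
Compute the cofactors C_ij = (−1)^(i+j)·(3×3 minor ij) of I−A; the adjugate is their transpose:
adj(I−A) = Cᵀ =
  [ 0.212375   0.023250   0.038250   0.093750]
  [ 0.092625   0.264625   0.158250   0.051000]
  [ 0.094500   0.084500   0.323750   0.063625]
  [ 0.124500   0.065875   0.108375   0.265625]
det(I−A) = Σ_j (I−A)_1j·C_1j = (0.85)(0.212375) + (0.00)(0.092625) + (0.00)(0.094500) + (-0.30)(0.124500) = 0.14316875
(I − A)⁻¹ = adj(I−A) / det(I−A) ≈
  [   1.4834     0.1624     0.2672     0.6548]
  [   0.6470     1.8483     1.1053     0.3562]
  [   0.6601     0.5902     2.2613     0.4444]
  [   0.8696     0.4601     0.7570     1.8553]
x = (I − A)⁻¹ d = adj(I−A)·d / det(I−A), with det(I−A) = 0.14316875:
  x_S = (0.212375·360 + 0.023250·230 + 0.038250·210 + 0.093750·90) / 0.14316875 = 98.2725 / 0.14316875 ≈ 686.41
  x_F = (0.092625·360 + 0.264625·230 + 0.158250·210 + 0.051000·90) / 0.14316875 = 132.03125 / 0.14316875 ≈ 922.21
  x_O = (0.094500·360 + 0.084500·230 + 0.323750·210 + 0.063625·90) / 0.14316875 = 127.16875 / 0.14316875 ≈ 888.24
  x_L = (0.124500·360 + 0.065875·230 + 0.108375·210 + 0.265625·90) / 0.14316875 = 106.63625 / 0.14316875 ≈ 744.83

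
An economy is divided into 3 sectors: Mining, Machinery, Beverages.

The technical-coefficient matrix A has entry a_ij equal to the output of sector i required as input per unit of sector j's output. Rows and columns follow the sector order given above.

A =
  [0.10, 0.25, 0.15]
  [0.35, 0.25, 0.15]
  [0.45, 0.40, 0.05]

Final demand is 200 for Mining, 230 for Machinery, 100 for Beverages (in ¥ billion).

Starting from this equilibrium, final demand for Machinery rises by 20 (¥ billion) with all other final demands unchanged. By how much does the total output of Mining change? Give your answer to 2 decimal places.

I − A =
  [   0.90    -0.25    -0.15]
  [  -0.35     0.75    -0.15]
  [  -0.45    -0.40     0.95]
Cofactors of I−A, C_ij = (−1)^(i+j)·(minor ij) (rows/columns in the sector order above):
  C_11 = (0.75)(0.95) − (-0.15)(-0.40) = 0.6525
  C_12 = −[(-0.35)(0.95) − (-0.15)(-0.45)] = 0.4000
  C_13 = (-0.35)(-0.40) − (0.75)(-0.45) = 0.4775
  C_21 = −[(-0.25)(0.95) − (-0.15)(-0.40)] = 0.2975
  C_22 = (0.90)(0.95) − (-0.15)(-0.45) = 0.7875
  C_23 = −[(0.90)(-0.40) − (-0.25)(-0.45)] = 0.4725
  C_31 = (-0.25)(-0.15) − (-0.15)(0.75) = 0.1500
  C_32 = −[(0.90)(-0.15) − (-0.15)(-0.35)] = 0.1875
  C_33 = (0.90)(0.75) − (-0.25)(-0.35) = 0.5875
det(I−A) = Σ_j (I−A)_1j·C_1j = (0.90)(0.6525) + (-0.25)(0.4000) + (-0.15)(0.4775) = 0.415625
adj(I−A) = Cᵀ =
  [ 0.6525   0.2975   0.1500]
  [ 0.4000   0.7875   0.1875]
  [ 0.4775   0.4725   0.5875]
(I − A)⁻¹ = adj(I−A) / det(I−A) ≈
  [   1.5699     0.7158     0.3609]
  [   0.9624     1.8947     0.4511]
  [   1.1489     1.1368     1.4135]
Δx = (I − A)⁻¹ Δd with Δd having +20 in the Machinery component and 0 elsewhere.
So Δx_1 = L_12 · (+20), where L_12 = adj(I−A)_12 / det(I−A) = 0.2975 / 0.415625.
Δx_1 = 0.2975 × (+20) / 0.415625 = 5.95 / 0.415625 ≈ 14.32.

Δx_1 = 14.32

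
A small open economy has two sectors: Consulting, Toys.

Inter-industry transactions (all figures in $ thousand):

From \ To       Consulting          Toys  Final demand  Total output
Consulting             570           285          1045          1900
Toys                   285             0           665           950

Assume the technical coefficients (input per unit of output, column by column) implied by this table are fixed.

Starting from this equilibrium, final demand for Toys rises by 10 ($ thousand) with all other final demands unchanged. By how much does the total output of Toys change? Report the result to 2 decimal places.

Δx_T = 10.69

Technical coefficients a_ij = z_ij / X_j:
  a_CC = 570/1900 = 0.30, a_TC = 285/1900 = 0.15
  a_CT = 285/950 = 0.30, a_TT = 0/950 = 0.00
I − A =
  [   0.70    -0.30]
  [  -0.15     1.00]
det(I−A) = (0.70)(1.00) − (-0.30)(-0.15) = 0.6550
adj(I−A) = [[1.00, 0.30], [0.15, 0.70]]
(I − A)⁻¹ = adj(I−A) / det(I−A) ≈
  [   1.5267     0.4580]
  [   0.2290     1.0687]
Δx = (I − A)⁻¹ Δd with Δd having +10 in the Toys component and 0 elsewhere.
So Δx_T = L_TT · (+10), where L_TT = adj(I−A)_TT / det(I−A) = 0.70 / 0.6550.
Δx_T = 0.70 × (+10) / 0.6550 = 7.00 / 0.6550 ≈ 10.69.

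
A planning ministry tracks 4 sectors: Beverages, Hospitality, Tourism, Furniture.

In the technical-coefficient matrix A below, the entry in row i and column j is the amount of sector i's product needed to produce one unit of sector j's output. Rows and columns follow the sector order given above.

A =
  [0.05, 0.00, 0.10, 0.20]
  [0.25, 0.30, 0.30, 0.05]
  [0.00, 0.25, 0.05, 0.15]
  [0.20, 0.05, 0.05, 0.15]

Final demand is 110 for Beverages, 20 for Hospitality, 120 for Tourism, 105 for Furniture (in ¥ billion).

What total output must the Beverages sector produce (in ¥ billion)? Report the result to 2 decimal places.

x_B = 177.37

I − A =
  [   0.95     0.00    -0.10    -0.20]
  [  -0.25     0.70    -0.30    -0.05]
  [   0.00    -0.25     0.95    -0.15]
  [  -0.20    -0.05    -0.05     0.85]
Compute the cofactors C_ij = (−1)^(i+j)·(3×3 minor ij) of I−A; the adjugate is their transpose:
adj(I−A) = Cᵀ =
  [ 0.491000   0.034000   0.069250   0.129750]
  [ 0.218500   0.719000   0.257375   0.139125]
  [ 0.078500   0.199000   0.532375   0.124125]
  [ 0.133000   0.062000   0.062750   0.554250]
det(I−A) = Σ_j (I−A)_1j·C_1j = (0.95)(0.491000) + (0.00)(0.218500) + (-0.10)(0.078500) + (-0.20)(0.133000) = 0.4320
(I − A)⁻¹ = adj(I−A) / det(I−A) ≈
  [   1.1366     0.0787     0.1603     0.3003]
  [   0.5058     1.6644     0.5958     0.3220]
  [   0.1817     0.4606     1.2323     0.2873]
  [   0.3079     0.1435     0.1453     1.2830]
x = (I − A)⁻¹ d = adj(I−A)·d / det(I−A), with det(I−A) = 0.4320:
  x_B = (0.491000·110 + 0.034000·20 + 0.069250·120 + 0.129750·105) / 0.4320 = 76.62375 / 0.4320 ≈ 177.37
  x_H = (0.218500·110 + 0.719000·20 + 0.257375·120 + 0.139125·105) / 0.4320 = 83.908125 / 0.4320 ≈ 194.23
  x_T = (0.078500·110 + 0.199000·20 + 0.532375·120 + 0.124125·105) / 0.4320 = 89.533125 / 0.4320 ≈ 207.25
  x_F = (0.133000·110 + 0.062000·20 + 0.062750·120 + 0.554250·105) / 0.4320 = 81.59625 / 0.4320 ≈ 188.88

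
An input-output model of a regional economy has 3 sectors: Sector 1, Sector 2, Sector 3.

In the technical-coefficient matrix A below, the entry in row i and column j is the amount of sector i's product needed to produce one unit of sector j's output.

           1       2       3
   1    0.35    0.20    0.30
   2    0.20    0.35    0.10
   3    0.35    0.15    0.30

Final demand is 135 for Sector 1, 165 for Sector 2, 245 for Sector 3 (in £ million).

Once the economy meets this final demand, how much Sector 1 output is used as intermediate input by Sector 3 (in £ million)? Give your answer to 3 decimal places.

I − A =
  [   0.65    -0.20    -0.30]
  [  -0.20     0.65    -0.10]
  [  -0.35    -0.15     0.70]
Cofactors of I−A, C_ij = (−1)^(i+j)·(minor ij) (rows/columns in the sector order above):
  C_11 = (0.65)(0.70) − (-0.10)(-0.15) = 0.4400
  C_12 = −[(-0.20)(0.70) − (-0.10)(-0.35)] = 0.1750
  C_13 = (-0.20)(-0.15) − (0.65)(-0.35) = 0.2575
  C_21 = −[(-0.20)(0.70) − (-0.30)(-0.15)] = 0.1850
  C_22 = (0.65)(0.70) − (-0.30)(-0.35) = 0.3500
  C_23 = −[(0.65)(-0.15) − (-0.20)(-0.35)] = 0.1675
  C_31 = (-0.20)(-0.10) − (-0.30)(0.65) = 0.2150
  C_32 = −[(0.65)(-0.10) − (-0.30)(-0.20)] = 0.1250
  C_33 = (0.65)(0.65) − (-0.20)(-0.20) = 0.3825
det(I−A) = Σ_j (I−A)_1j·C_1j = (0.65)(0.4400) + (-0.20)(0.1750) + (-0.30)(0.2575) = 0.17375
adj(I−A) = Cᵀ =
  [ 0.4400   0.1850   0.2150]
  [ 0.1750   0.3500   0.1250]
  [ 0.2575   0.1675   0.3825]
(I − A)⁻¹ = adj(I−A) / det(I−A) ≈
  [   2.5324     1.0647     1.2374]
  [   1.0072     2.0144     0.7194]
  [   1.4820     0.9640     2.2014]
First solve x = (I − A)⁻¹ d = adj(I−A)·d / det(I−A); in particular x_3 = (0.2575·135 + 0.1675·165 + 0.3825·245) / 0.17375 = 156.1125 / 0.17375 ≈ 898.48921.
Intermediate flow from 1 to 3: z_13 = a_13 · x_3 = 0.30 × 156.1125 / 0.17375 = 46.83375 / 0.17375 ≈ 269.547.

z_13 = 269.547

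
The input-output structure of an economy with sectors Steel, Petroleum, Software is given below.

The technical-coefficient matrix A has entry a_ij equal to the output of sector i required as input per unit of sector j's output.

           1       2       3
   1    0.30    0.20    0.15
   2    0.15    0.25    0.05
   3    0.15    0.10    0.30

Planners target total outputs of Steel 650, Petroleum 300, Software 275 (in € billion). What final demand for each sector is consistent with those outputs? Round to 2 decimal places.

I − A =
  [   0.70    -0.20    -0.15]
  [  -0.15     0.75    -0.05]
  [  -0.15    -0.10     0.70]
d = (I − A) x:
  d_1 = (+0.70)·650 + (-0.20)·300 + (-0.15)·275 = 353.75
  d_2 = (-0.15)·650 + (+0.75)·300 + (-0.05)·275 = 113.75
  d_3 = (-0.15)·650 + (-0.10)·300 + (+0.70)·275 = 65.00

d_1 = 353.75, d_2 = 113.75, d_3 = 65.00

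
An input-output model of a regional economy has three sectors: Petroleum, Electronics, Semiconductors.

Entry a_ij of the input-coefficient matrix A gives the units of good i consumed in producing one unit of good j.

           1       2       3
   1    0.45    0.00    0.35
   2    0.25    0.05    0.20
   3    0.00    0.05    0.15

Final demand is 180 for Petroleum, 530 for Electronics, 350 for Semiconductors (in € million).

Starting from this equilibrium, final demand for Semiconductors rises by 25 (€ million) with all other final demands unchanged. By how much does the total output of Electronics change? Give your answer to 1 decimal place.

Δx_2 = 11.4

I − A =
  [   0.55     0.00    -0.35]
  [  -0.25     0.95    -0.20]
  [   0.00    -0.05     0.85]
Cofactors of I−A, C_ij = (−1)^(i+j)·(minor ij) (rows/columns in the sector order above):
  C_11 = (0.95)(0.85) − (-0.20)(-0.05) = 0.7975
  C_12 = −[(-0.25)(0.85) − (-0.20)(0.00)] = 0.2125
  C_13 = (-0.25)(-0.05) − (0.95)(0.00) = 0.0125
  C_21 = −[(0.00)(0.85) − (-0.35)(-0.05)] = 0.0175
  C_22 = (0.55)(0.85) − (-0.35)(0.00) = 0.4675
  C_23 = −[(0.55)(-0.05) − (0.00)(0.00)] = 0.0275
  C_31 = (0.00)(-0.20) − (-0.35)(0.95) = 0.3325
  C_32 = −[(0.55)(-0.20) − (-0.35)(-0.25)] = 0.1975
  C_33 = (0.55)(0.95) − (0.00)(-0.25) = 0.5225
det(I−A) = Σ_j (I−A)_1j·C_1j = (0.55)(0.7975) + (0.00)(0.2125) + (-0.35)(0.0125) = 0.43425
adj(I−A) = Cᵀ =
  [ 0.7975   0.0175   0.3325]
  [ 0.2125   0.4675   0.1975]
  [ 0.0125   0.0275   0.5225]
(I − A)⁻¹ = adj(I−A) / det(I−A) ≈
  [   1.8365     0.0403     0.7657]
  [   0.4893     1.0766     0.4548]
  [   0.0288     0.0633     1.2032]
Δx = (I − A)⁻¹ Δd with Δd having +25 in the Semiconductors component and 0 elsewhere.
So Δx_2 = L_23 · (+25), where L_23 = adj(I−A)_23 / det(I−A) = 0.1975 / 0.43425.
Δx_2 = 0.1975 × (+25) / 0.43425 = 4.9375 / 0.43425 ≈ 11.4.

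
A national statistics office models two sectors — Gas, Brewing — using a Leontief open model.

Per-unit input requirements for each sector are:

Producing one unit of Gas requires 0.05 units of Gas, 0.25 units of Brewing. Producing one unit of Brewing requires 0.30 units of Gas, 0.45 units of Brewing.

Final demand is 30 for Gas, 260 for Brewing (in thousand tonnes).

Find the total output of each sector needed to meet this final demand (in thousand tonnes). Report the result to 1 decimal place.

x_G = 211.2, x_B = 568.7

I − A =
  [   0.95    -0.30]
  [  -0.25     0.55]
det(I−A) = (0.95)(0.55) − (-0.30)(-0.25) = 0.4475
adj(I−A) = [[0.55, 0.30], [0.25, 0.95]]
(I − A)⁻¹ = adj(I−A) / det(I−A) ≈
  [   1.2291     0.6704]
  [   0.5587     2.1229]
x = (I − A)⁻¹ d = adj(I−A)·d / det(I−A), with det(I−A) = 0.4475:
  x_G = (0.55·30 + 0.30·260) / 0.4475 = 94.50 / 0.4475 ≈ 211.2
  x_B = (0.25·30 + 0.95·260) / 0.4475 = 254.50 / 0.4475 ≈ 568.7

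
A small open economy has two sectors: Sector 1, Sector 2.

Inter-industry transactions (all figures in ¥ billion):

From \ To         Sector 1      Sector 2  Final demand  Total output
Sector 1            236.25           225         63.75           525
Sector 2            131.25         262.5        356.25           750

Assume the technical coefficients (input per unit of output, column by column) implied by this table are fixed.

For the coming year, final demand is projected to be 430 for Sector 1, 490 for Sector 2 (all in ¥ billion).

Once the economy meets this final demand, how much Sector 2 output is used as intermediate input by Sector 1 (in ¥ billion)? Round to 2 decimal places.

z_21 = 377.43

Technical coefficients a_ij = z_ij / X_j:
  a_11 = 236.25/525 = 0.45, a_21 = 131.25/525 = 0.25
  a_12 = 225/750 = 0.30, a_22 = 262.5/750 = 0.35
I − A =
  [   0.55    -0.30]
  [  -0.25     0.65]
det(I−A) = (0.55)(0.65) − (-0.30)(-0.25) = 0.2825
adj(I−A) = [[0.65, 0.30], [0.25, 0.55]]
(I − A)⁻¹ = adj(I−A) / det(I−A) ≈
  [   2.3009     1.0619]
  [   0.8850     1.9469]
First solve x = (I − A)⁻¹ d = adj(I−A)·d / det(I−A); in particular x_1 = (0.65·430 + 0.30·490) / 0.2825 = 426.50 / 0.2825 ≈ 1509.7345.
Intermediate flow from 2 to 1: z_21 = a_21 · x_1 = 0.25 × 426.50 / 0.2825 = 106.625 / 0.2825 ≈ 377.43.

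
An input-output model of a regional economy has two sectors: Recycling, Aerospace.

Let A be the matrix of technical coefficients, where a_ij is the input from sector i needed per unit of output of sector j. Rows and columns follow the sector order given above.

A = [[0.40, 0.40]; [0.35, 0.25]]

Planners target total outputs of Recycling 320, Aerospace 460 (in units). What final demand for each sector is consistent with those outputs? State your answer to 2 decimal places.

I − A =
  [   0.60    -0.40]
  [  -0.35     0.75]
d = (I − A) x:
  d_R = (+0.60)·320 + (-0.40)·460 = 8.00
  d_A = (-0.35)·320 + (+0.75)·460 = 233.00

d_R = 8.00, d_A = 233.00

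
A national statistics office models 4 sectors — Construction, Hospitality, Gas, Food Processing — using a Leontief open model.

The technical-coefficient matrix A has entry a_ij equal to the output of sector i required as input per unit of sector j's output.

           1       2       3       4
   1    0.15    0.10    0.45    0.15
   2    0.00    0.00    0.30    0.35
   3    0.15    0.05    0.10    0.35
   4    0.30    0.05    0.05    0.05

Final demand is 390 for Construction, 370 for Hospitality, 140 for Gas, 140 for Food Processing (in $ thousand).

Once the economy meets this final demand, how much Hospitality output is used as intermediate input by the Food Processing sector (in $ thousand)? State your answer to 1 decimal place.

I − A =
  [   0.85    -0.10    -0.45    -0.15]
  [   0.00     1.00    -0.30    -0.35]
  [  -0.15    -0.05     0.90    -0.35]
  [  -0.30    -0.05    -0.05     0.95]
Compute the cofactors C_ij = (−1)^(i+j)·(3×3 minor ij) of I−A; the adjugate is their transpose:
adj(I−A) = Cᵀ =
  [ 0.801375   0.120125   0.459625   0.340125]
  [ 0.171375   0.558875   0.290875   0.340125]
  [ 0.250125   0.078875   0.737125   0.340125]
  [ 0.275250   0.071500   0.199250   0.680250]
det(I−A) = Σ_j (I−A)_1j·C_1j = (0.85)(0.801375) + (-0.10)(0.171375) + (-0.45)(0.250125) + (-0.15)(0.275250) = 0.5101875
(I − A)⁻¹ = adj(I−A) / det(I−A) ≈
  [   1.5707     0.2355     0.9009     0.6667]
  [   0.3359     1.0954     0.5701     0.6667]
  [   0.4903     0.1546     1.4448     0.6667]
  [   0.5395     0.1401     0.3905     1.3333]
First solve x = (I − A)⁻¹ d = adj(I−A)·d / det(I−A); in particular x_4 = (0.275250·390 + 0.071500·370 + 0.199250·140 + 0.680250·140) / 0.5101875 = 256.9325 / 0.5101875 ≈ 503.604.
Intermediate flow from 2 to 4: z_24 = a_24 · x_4 = 0.35 × 256.9325 / 0.5101875 = 89.926375 / 0.5101875 ≈ 176.3.

z_24 = 176.3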